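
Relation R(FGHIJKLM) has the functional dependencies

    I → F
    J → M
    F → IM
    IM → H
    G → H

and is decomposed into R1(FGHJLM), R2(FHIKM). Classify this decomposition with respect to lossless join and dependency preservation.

Lossless test: (FHM)⁺ = {FHIM}, which is a superkey of neither fragment — lossy.
Dependency preservation: every FD's attributes lie within a single fragment, so each can be enforced locally — preserved.

lossy but dependency-preserving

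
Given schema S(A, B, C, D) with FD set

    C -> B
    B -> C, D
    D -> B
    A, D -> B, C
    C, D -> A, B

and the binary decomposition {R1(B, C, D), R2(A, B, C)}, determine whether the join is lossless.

Common attributes: R1 ∩ R2 = {B, C}.
Closure of {B, C}: B → C, D applies, adding D; C, D → A, B applies, adding A. So (B, C)⁺ = {A, B, C, D}.
This closure contains every attribute of R1, so R1 ∩ R2 → R1. The join is lossless.

Yes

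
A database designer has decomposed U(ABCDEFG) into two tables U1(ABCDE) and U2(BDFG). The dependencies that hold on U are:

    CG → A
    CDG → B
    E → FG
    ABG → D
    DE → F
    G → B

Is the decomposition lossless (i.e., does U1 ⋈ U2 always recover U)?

Common attributes: U1 ∩ U2 = {BD}.
No dependency enlarges {BD}, so (BD)⁺ = {BD}.
The closure contains neither all of U1 = {ABCDE} nor all of U2 = {BDFG}, so the common attributes are not a superkey of either fragment. The join is lossy.

No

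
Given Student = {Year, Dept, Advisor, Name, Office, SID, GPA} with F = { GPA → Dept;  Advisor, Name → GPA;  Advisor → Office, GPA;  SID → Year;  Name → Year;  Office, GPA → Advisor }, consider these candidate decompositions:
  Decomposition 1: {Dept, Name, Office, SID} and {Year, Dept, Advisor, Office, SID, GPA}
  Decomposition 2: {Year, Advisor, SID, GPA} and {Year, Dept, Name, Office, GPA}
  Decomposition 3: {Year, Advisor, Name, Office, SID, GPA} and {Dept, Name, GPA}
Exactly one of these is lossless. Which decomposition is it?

Decomposition 1: common = {Dept, Office, SID}, closure = {Year, Dept, Office, SID} → lossy.
Decomposition 2: common = {Year, GPA}, closure = {Year, Dept, GPA} → lossy.
Decomposition 3: common = {Name, GPA}, closure = {Year, Dept, Name, GPA} → lossless.

Decomposition 3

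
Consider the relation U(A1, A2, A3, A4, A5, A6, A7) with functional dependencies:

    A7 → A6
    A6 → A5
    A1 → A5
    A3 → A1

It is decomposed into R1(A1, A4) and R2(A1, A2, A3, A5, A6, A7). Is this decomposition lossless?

No

Common attributes: R1 ∩ R2 = {A1}.
Closure of {A1}: A1 → A5 applies, adding A5. So (A1)⁺ = {A1, A5}.
The closure contains neither all of R1 = {A1, A4} nor all of R2 = {A1, A2, A3, A5, A6, A7}, so the common attributes are not a superkey of either fragment. The join is lossy.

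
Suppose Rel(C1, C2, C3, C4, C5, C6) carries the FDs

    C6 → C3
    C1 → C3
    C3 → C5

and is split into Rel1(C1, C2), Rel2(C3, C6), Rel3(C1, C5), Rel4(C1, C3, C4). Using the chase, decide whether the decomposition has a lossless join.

No

Chase test. Columns are C1, C2, C3, C4, C5, C6; row i has aⱼ where attribute j ∈ Reli, else bᵢⱼ.
Initial tableau (one row per fragment):
  row 1: a1 a2 b13 b14 b15 b16
  row 2: b21 b22 a3 b24 b25 a6
  row 3: a1 b32 b33 b34 a5 b36
  row 4: a1 b42 a3 a4 b45 b46
Rows 1 and 3 agree on C1; apply C1→C3 and equate their C3 entries.
Rows 1 and 4 agree on C1; apply C1→C3 and equate their C3 entries.
Rows 1 and 2 agree on C3; apply C3→C5 and equate their C5 entries.
Rows 1 and 3 agree on C3; apply C3→C5 and equate their C5 entries.
Rows 1 and 4 agree on C3; apply C3→C5 and equate their C5 entries.
No row becomes fully distinguished — the join is lossy.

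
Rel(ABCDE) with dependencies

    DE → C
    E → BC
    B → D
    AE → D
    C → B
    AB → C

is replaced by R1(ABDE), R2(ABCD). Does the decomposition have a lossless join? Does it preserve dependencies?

Lossless test: (ABD)⁺ = {ABCD}, which contains all of one fragment — lossless.
Dependency preservation: the restricted closure of {DE} across the fragments never reaches {C}, so DE → C cannot be enforced without a join — not preserved.

lossless but not dependency-preserving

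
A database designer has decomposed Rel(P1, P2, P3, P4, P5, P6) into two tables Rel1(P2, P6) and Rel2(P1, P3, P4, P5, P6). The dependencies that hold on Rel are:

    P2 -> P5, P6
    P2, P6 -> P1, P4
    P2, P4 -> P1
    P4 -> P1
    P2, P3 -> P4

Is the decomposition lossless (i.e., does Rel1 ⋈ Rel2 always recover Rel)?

Common attributes: Rel1 ∩ Rel2 = {P6}.
No dependency enlarges {P6}, so (P6)⁺ = {P6}.
The closure contains neither all of Rel1 = {P2, P6} nor all of Rel2 = {P1, P3, P4, P5, P6}, so the common attributes are not a superkey of either fragment. The join is lossy.

No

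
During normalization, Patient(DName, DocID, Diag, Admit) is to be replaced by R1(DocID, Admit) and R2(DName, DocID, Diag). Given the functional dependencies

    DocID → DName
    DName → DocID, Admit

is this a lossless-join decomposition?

Yes

Common attributes: R1 ∩ R2 = {DocID}.
Closure of {DocID}: DocID → DName applies, adding DName; DName → DocID, Admit applies, adding Admit. So (DocID)⁺ = {DName, DocID, Admit}.
This closure contains every attribute of R1, so R1 ∩ R2 → R1. The join is lossless.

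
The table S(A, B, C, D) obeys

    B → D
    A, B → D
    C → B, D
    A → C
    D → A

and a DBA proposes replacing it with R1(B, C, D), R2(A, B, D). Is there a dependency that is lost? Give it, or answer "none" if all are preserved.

none

B → D lies within R1.
A, B → D lies within R2.
C → B, D lies within R1.
A → C: restricted closure across fragments reaches C.
D → A lies within R2.
Every dependency is enforceable on the fragments, so the decomposition is dependency-preserving.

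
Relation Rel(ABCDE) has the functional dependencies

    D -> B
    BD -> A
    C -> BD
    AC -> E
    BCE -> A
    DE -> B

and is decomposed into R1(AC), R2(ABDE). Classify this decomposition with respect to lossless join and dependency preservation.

lossy and not dependency-preserving

Lossless test: (A)⁺ = {A}, which is a superkey of neither fragment — lossy.
Dependency preservation: the restricted closure of {C} across the fragments never reaches {BD}, so C → BD cannot be enforced without a join — not preserved.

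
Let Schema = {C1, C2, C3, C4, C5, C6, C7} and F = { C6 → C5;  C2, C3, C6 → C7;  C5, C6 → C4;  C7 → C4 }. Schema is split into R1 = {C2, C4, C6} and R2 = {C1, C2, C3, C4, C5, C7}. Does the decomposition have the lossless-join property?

Common attributes: R1 ∩ R2 = {C2, C4}.
No dependency enlarges {C2, C4}, so (C2, C4)⁺ = {C2, C4}.
The closure contains neither all of R1 = {C2, C4, C6} nor all of R2 = {C1, C2, C3, C4, C5, C7}, so the common attributes are not a superkey of either fragment. The join is lossy.

No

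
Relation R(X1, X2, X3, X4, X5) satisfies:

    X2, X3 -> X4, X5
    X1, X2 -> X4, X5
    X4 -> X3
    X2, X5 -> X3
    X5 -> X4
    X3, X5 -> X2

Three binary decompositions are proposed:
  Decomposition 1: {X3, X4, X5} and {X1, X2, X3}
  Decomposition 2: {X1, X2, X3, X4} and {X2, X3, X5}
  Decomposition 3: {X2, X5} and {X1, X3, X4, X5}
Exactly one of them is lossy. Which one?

Decomposition 1

Decomposition 1: common = {X3}, closure = {X3} → lossy.
Decomposition 2: common = {X2, X3}, closure = {X2, X3, X4, X5} → lossless.
Decomposition 3: common = {X5}, closure = {X2, X3, X4, X5} → lossless.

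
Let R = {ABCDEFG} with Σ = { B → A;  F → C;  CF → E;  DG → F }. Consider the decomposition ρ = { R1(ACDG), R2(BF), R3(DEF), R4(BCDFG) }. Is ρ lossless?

No

Chase test. Columns are ABCDEFG; row i has aⱼ where attribute j ∈ Ri, else bᵢⱼ.
Initial tableau (one row per fragment):
  row 1: a1 b12 a3 a4 b15 b16 a7
  row 2: b21 a2 b23 b24 b25 a6 b27
  row 3: b31 b32 b33 a4 a5 a6 b37
  row 4: b41 a2 a3 a4 b45 a6 a7
Rows 2 and 4 agree on B; apply B→A and equate their A entries.
Rows 2 and 3 agree on F; apply F→C and equate their C entries.
Rows 2 and 4 agree on F; apply F→C and equate their C entries.
Rows 2 and 3 agree on CF; apply CF→E and equate their E entries.
Rows 2 and 4 agree on CF; apply CF→E and equate their E entries.
Rows 1 and 4 agree on DG; apply DG→F and equate their F entries.
Rows 1 and 2 agree on CF; apply CF→E and equate their E entries.
No row becomes fully distinguished — the join is lossy.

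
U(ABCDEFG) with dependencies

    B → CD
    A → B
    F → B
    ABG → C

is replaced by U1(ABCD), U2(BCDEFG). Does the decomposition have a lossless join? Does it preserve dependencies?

Lossless test: (BCD)⁺ = {BCD}, which is a superkey of neither fragment — lossy.
Dependency preservation: ABG → C is not contained in any single fragment, but the restricted closure of its left-hand side across the fragments still reaches the right-hand side; the remaining FDs each lie inside some fragment. All dependencies are preserved.

lossy but dependency-preserving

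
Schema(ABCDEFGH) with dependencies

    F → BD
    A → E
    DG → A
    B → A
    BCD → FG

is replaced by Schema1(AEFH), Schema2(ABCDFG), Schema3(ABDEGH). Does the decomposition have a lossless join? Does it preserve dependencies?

Lossless test (chase): Rows 1 and 2 agree on F; apply F→BD and equate their BD entries. Rows 1 and 2 agree on A; apply A→E and equate their E entries. No row becomes fully distinguished — the join is lossy.
Dependency preservation: every FD's attributes lie within a single fragment, so each can be enforced locally — preserved.

lossy but dependency-preserving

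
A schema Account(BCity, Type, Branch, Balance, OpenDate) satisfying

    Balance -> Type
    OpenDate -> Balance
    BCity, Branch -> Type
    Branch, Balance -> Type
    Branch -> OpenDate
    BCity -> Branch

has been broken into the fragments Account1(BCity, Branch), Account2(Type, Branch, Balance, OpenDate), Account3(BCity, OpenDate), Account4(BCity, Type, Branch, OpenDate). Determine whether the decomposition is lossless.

Chase test. Columns are BCity, Type, Branch, Balance, OpenDate; row i has aⱼ where attribute j ∈ Accounti, else bᵢⱼ.
Initial tableau (one row per fragment):
  row 1: a1 b12 a3 b14 b15
  row 2: b21 a2 a3 a4 a5
  row 3: a1 b32 b33 b34 a5
  row 4: a1 a2 a3 b44 a5
Rows 2 and 3 agree on OpenDate; apply OpenDate→Balance and equate their Balance entries.
Rows 2 and 4 agree on OpenDate; apply OpenDate→Balance and equate their Balance entries.
Rows 1 and 4 agree on BCity, Branch; apply BCity, Branch→Type and equate their Type entries.
Rows 1 and 2 agree on Branch; apply Branch→OpenDate and equate their OpenDate entries.
Rows 1 and 3 agree on BCity; apply BCity→Branch and equate their Branch entries.
Rows 2 and 3 agree on Balance; apply Balance→Type and equate their Type entries.
Rows 1 and 2 agree on OpenDate; apply OpenDate→Balance and equate their Balance entries.
Row 1 is now all distinguished symbols — the join is lossless.

Yes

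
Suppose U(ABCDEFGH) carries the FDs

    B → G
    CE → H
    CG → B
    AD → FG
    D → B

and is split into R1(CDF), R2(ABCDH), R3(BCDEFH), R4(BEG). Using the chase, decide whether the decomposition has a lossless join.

Chase test. Columns are ABCDEFGH; row i has aⱼ where attribute j ∈ Ri, else bᵢⱼ.
Initial tableau (one row per fragment):
  row 1: b11 b12 a3 a4 b15 a6 b17 b18
  row 2: a1 a2 a3 a4 b25 b26 b27 a8
  row 3: b31 a2 a3 a4 a5 a6 b37 a8
  row 4: b41 a2 b43 b44 a5 b46 a7 b48
Rows 2 and 3 agree on B; apply B→G and equate their G entries.
Rows 2 and 4 agree on B; apply B→G and equate their G entries.
Rows 1 and 2 agree on D; apply D→B and equate their B entries.
Rows 1 and 2 agree on B; apply B→G and equate their G entries.
No row becomes fully distinguished — the join is lossy.

No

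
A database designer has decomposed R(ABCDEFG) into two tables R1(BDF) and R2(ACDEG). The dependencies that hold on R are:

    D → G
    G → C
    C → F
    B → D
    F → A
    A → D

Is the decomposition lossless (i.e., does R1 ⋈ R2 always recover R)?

No

Common attributes: R1 ∩ R2 = {D}.
Closure of {D}: D → G applies, adding G; G → C applies, adding C; C → F applies, adding F; F → A applies, adding A. So (D)⁺ = {ACDFG}.
The closure contains neither all of R1 = {BDF} nor all of R2 = {ACDEG}, so the common attributes are not a superkey of either fragment. The join is lossy.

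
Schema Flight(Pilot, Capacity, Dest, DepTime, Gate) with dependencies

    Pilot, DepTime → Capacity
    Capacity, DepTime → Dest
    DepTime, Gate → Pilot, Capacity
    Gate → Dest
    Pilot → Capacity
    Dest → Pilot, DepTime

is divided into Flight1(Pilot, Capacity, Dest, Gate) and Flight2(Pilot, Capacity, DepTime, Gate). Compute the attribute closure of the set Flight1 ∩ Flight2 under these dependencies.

Flight1 ∩ Flight2 = {Pilot, Capacity, Gate}.
Gate → Dest applies, adding Dest
Dest → Pilot, DepTime applies, adding DepTime
Closure: {Pilot, Capacity, Dest, DepTime, Gate}.

Pilot, Capacity, Dest, DepTime, Gate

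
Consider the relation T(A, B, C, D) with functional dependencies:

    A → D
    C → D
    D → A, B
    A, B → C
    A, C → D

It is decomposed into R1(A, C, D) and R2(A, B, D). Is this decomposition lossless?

Yes

Common attributes: R1 ∩ R2 = {A, D}.
Closure of {A, D}: D → A, B applies, adding B; A, B → C applies, adding C. So (A, D)⁺ = {A, B, C, D}.
This closure contains every attribute of R1, so R1 ∩ R2 → R1. The join is lossless.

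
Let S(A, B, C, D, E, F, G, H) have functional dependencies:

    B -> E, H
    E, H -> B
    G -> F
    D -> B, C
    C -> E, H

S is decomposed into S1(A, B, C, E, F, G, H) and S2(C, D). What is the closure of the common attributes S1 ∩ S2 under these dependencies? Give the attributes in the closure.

B, C, E, H

S1 ∩ S2 = {C}.
C → E, H applies, adding E, H
E, H → B applies, adding B
Closure: {B, C, E, H}.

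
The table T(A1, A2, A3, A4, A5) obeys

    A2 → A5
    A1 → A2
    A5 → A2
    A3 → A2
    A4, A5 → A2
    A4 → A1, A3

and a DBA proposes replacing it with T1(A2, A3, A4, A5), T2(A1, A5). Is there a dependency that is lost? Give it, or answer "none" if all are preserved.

A4 → A1, A3

Check A4 → A1, A3: no single fragment contains all of {A1, A3, A4}, and the restricted closure of {A4} across the fragments never reaches {A1, A3}.
A2 → A5 is preserved.
A1 → A2 is preserved.
A5 → A2 is preserved.
A3 → A2 is preserved.
A4, A5 → A2 is preserved.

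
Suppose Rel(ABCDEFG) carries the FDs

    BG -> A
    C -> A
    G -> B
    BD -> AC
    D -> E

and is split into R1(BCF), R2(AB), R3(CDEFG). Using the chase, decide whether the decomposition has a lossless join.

Chase test. Columns are ABCDEFG; row i has aⱼ where attribute j ∈ Ri, else bᵢⱼ.
Initial tableau (one row per fragment):
  row 1: b11 a2 a3 b14 b15 a6 b17
  row 2: a1 a2 b23 b24 b25 b26 b27
  row 3: b31 b32 a3 a4 a5 a6 a7
Rows 1 and 3 agree on C; apply C→A and equate their A entries.
No row becomes fully distinguished — the join is lossy.

No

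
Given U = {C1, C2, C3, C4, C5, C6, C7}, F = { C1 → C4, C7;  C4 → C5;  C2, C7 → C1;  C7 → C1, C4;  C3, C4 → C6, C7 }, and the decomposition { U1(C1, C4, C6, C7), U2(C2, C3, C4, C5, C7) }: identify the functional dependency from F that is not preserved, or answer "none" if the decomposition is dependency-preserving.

Check C3, C4 → C6, C7: no single fragment contains all of {C3, C4, C6, C7}, and the restricted closure of {C3, C4} across the fragments never reaches {C6, C7}.
C1 → C4, C7 is preserved.
C4 → C5 is preserved.
C2, C7 → C1 is preserved.
C7 → C1, C4 is preserved.

C3, C4 → C6, C7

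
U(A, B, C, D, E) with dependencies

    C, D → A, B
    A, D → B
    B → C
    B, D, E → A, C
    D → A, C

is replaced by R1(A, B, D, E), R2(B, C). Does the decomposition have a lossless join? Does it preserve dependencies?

Lossless test: (B)⁺ = {B, C}, which contains all of one fragment — lossless.
Dependency preservation: C, D → A, B; B, D, E → A, C; D → A, C are not contained in any single fragment, but the restricted closure of each left-hand side across the fragments still reaches the right-hand side; the remaining FDs each lie inside some fragment. All dependencies are preserved.

lossless and dependency-preserving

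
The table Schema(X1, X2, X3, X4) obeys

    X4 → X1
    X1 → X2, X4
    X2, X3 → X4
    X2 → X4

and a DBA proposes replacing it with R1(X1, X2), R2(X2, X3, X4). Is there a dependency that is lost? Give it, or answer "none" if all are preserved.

X4 → X1: restricted closure across fragments reaches X1.
X1 → X2, X4: restricted closure across fragments reaches X2, X4.
X2, X3 → X4 lies within R2.
X2 → X4 lies within R2.
Every dependency is enforceable on the fragments, so the decomposition is dependency-preserving.

none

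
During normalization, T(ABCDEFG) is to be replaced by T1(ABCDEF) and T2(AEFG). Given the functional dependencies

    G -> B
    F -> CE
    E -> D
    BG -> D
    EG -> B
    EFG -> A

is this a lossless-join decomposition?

No

Common attributes: T1 ∩ T2 = {AEF}.
Closure of {AEF}: F → CE applies, adding C; E → D applies, adding D. So (AEF)⁺ = {ACDEF}.
The closure contains neither all of T1 = {ABCDEF} nor all of T2 = {AEFG}, so the common attributes are not a superkey of either fragment. The join is lossy.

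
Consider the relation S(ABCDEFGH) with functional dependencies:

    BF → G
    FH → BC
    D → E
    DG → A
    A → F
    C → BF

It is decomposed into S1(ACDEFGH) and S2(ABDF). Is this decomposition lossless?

No

Common attributes: S1 ∩ S2 = {ADF}.
Closure of {ADF}: D → E applies, adding E. So (ADF)⁺ = {ADEF}.
The closure contains neither all of S1 = {ACDEFGH} nor all of S2 = {ABDF}, so the common attributes are not a superkey of either fragment. The join is lossy.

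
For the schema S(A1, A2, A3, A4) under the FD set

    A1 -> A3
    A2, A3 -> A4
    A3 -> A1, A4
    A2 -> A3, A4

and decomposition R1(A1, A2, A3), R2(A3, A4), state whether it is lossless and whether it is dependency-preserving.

lossless and dependency-preserving

Lossless test: (A3)⁺ = {A1, A3, A4}, which contains all of one fragment — lossless.
Dependency preservation: A2, A3 → A4; A3 → A1, A4; A2 → A3, A4 are not contained in any single fragment, but the restricted closure of each left-hand side across the fragments still reaches the right-hand side; the remaining FDs each lie inside some fragment. All dependencies are preserved.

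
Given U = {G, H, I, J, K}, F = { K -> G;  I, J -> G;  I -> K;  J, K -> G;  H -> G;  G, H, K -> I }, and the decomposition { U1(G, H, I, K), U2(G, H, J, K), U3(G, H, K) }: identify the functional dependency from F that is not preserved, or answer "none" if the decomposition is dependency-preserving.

none

K → G lies within U1.
I, J → G: restricted closure across fragments reaches G.
I → K lies within U1.
J, K → G lies within U2.
H → G lies within U1.
G, H, K → I lies within U1.
Every dependency is enforceable on the fragments, so the decomposition is dependency-preserving.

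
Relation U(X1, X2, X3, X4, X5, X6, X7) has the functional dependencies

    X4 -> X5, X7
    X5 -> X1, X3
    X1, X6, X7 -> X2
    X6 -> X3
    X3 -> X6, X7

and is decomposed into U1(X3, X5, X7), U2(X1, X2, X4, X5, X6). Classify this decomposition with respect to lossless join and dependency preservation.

Lossless test: (X5)⁺ = {X1, X2, X3, X5, X6, X7}, which contains all of one fragment — lossless.
Dependency preservation: the restricted closure of {X6} across the fragments never reaches {X3}, so X6 → X3 cannot be enforced without a join — not preserved.

lossless but not dependency-preserving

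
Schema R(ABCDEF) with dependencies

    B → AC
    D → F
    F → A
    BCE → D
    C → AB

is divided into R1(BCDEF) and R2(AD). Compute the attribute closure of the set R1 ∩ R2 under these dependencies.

R1 ∩ R2 = {D}.
D → F applies, adding F
F → A applies, adding A
Closure: {ADF}.

ADF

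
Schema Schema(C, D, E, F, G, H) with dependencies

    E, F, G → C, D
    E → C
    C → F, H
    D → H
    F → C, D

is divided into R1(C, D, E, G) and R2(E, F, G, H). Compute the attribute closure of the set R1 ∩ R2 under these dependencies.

R1 ∩ R2 = {E, G}.
E → C applies, adding C
C → F, H applies, adding F, H
F → C, D applies, adding D
Closure: {C, D, E, F, G, H}.

C, D, E, F, G, H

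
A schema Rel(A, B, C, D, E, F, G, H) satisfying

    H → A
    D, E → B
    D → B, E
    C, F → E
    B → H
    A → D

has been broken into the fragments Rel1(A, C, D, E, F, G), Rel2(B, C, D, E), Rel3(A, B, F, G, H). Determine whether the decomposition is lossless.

Chase test. Columns are A, B, C, D, E, F, G, H; row i has aⱼ where attribute j ∈ Reli, else bᵢⱼ.
Initial tableau (one row per fragment):
  row 1: a1 b12 a3 a4 a5 a6 a7 b18
  row 2: b21 a2 a3 a4 a5 b26 b27 b28
  row 3: a1 a2 b33 b34 b35 a6 a7 a8
Rows 1 and 2 agree on D, E; apply D, E→B and equate their B entries.
Rows 1 and 2 agree on B; apply B→H and equate their H entries.
Rows 1 and 3 agree on B; apply B→H and equate their H entries.
Rows 1 and 3 agree on A; apply A→D and equate their D entries.
Rows 1 and 2 agree on H; apply H→A and equate their A entries.
Rows 1 and 3 agree on D; apply D→B, E and equate their B, E entries.
Row 1 is now all distinguished symbols — the join is lossless.

Yes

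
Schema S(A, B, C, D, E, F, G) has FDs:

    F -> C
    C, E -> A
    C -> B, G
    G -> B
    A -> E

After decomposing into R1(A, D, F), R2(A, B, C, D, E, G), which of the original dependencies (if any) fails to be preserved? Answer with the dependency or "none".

F -> C

Check F → C: no single fragment contains all of {C, F}, and the restricted closure of {F} across the fragments never reaches {C}.
C, E → A is preserved.
C → B, G is preserved.
G → B is preserved.
A → E is preserved.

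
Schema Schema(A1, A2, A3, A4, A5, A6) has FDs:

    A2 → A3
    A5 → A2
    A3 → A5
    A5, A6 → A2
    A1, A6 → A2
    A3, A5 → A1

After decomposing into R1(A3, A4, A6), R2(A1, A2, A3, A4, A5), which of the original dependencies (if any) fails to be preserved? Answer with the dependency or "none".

Check A1, A6 → A2: no single fragment contains all of {A1, A2, A6}, and the restricted closure of {A1, A6} across the fragments never reaches {A2}.
A2 → A3 is preserved.
A5 → A2 is preserved.
A3 → A5 is preserved.
A5, A6 → A2 is preserved.
A3, A5 → A1 is preserved.

A1, A6 → A2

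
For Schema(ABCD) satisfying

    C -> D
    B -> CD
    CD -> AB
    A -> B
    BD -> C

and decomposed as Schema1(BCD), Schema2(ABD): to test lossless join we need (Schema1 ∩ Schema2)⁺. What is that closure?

Schema1 ∩ Schema2 = {BD}.
B → CD applies, adding C
CD → AB applies, adding A
Closure: {ABCD}.

ABCD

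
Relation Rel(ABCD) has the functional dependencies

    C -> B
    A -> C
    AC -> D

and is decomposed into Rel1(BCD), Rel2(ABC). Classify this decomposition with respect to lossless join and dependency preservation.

lossy and not dependency-preserving

Lossless test: (BC)⁺ = {BC}, which is a superkey of neither fragment — lossy.
Dependency preservation: the restricted closure of {AC} across the fragments never reaches {D}, so AC → D cannot be enforced without a join — not preserved.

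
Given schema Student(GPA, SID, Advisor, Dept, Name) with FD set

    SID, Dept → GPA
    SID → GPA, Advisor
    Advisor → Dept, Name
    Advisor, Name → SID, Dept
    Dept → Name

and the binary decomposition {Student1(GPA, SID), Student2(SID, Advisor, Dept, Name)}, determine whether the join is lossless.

Yes

Common attributes: Student1 ∩ Student2 = {SID}.
Closure of {SID}: SID → GPA, Advisor applies, adding GPA, Advisor; Advisor → Dept, Name applies, adding Dept, Name. So (SID)⁺ = {GPA, SID, Advisor, Dept, Name}.
This closure contains every attribute of Student1, so Student1 ∩ Student2 → Student1. The join is lossless.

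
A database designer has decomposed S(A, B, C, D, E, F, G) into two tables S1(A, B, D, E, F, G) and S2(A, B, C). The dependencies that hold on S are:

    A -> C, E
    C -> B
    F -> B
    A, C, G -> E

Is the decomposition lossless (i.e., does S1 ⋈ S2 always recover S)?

Yes

Common attributes: S1 ∩ S2 = {A, B}.
Closure of {A, B}: A → C, E applies, adding C, E. So (A, B)⁺ = {A, B, C, E}.
This closure contains every attribute of S2, so S1 ∩ S2 → S2. The join is lossless.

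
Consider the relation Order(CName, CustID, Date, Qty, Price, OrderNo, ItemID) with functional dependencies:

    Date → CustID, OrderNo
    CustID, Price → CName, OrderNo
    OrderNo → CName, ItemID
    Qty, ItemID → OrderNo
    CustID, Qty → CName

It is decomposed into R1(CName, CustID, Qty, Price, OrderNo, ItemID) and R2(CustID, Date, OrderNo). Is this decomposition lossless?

Common attributes: R1 ∩ R2 = {CustID, OrderNo}.
Closure of {CustID, OrderNo}: OrderNo → CName, ItemID applies, adding CName, ItemID. So (CustID, OrderNo)⁺ = {CName, CustID, OrderNo, ItemID}.
The closure contains neither all of R1 = {CName, CustID, Qty, Price, OrderNo, ItemID} nor all of R2 = {CustID, Date, OrderNo}, so the common attributes are not a superkey of either fragment. The join is lossy.

No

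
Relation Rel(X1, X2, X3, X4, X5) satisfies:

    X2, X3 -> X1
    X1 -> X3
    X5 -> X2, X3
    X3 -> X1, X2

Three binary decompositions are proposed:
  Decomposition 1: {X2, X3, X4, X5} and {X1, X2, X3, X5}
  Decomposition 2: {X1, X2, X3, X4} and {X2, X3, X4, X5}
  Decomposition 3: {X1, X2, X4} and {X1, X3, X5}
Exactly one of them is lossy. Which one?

Decomposition 3

Decomposition 1: common = {X2, X3, X5}, closure = {X1, X2, X3, X5} → lossless.
Decomposition 2: common = {X2, X3, X4}, closure = {X1, X2, X3, X4} → lossless.
Decomposition 3: common = {X1}, closure = {X1, X2, X3} → lossy.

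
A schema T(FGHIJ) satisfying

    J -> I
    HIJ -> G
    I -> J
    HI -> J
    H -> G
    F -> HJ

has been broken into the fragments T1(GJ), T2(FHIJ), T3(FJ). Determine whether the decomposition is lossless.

No

Chase test. Columns are FGHIJ; row i has aⱼ where attribute j ∈ Ti, else bᵢⱼ.
Initial tableau (one row per fragment):
  row 1: b11 a2 b13 b14 a5
  row 2: a1 b22 a3 a4 a5
  row 3: a1 b32 b33 b34 a5
Rows 1 and 2 agree on J; apply J→I and equate their I entries.
Rows 1 and 3 agree on J; apply J→I and equate their I entries.
Rows 2 and 3 agree on F; apply F→HJ and equate their HJ entries.
Rows 2 and 3 agree on HIJ; apply HIJ→G and equate their G entries.
No row becomes fully distinguished — the join is lossy.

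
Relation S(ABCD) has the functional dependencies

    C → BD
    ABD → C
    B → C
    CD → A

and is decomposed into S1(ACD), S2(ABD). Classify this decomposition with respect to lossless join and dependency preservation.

lossy and not dependency-preserving

Lossless test: (AD)⁺ = {AD}, which is a superkey of neither fragment — lossy.
Dependency preservation: the restricted closure of {C} across the fragments never reaches {BD}, so C → BD cannot be enforced without a join — not preserved.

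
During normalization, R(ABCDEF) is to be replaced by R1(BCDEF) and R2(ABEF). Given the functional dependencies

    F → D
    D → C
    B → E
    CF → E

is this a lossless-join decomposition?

Yes

Common attributes: R1 ∩ R2 = {BEF}.
Closure of {BEF}: F → D applies, adding D; D → C applies, adding C. So (BEF)⁺ = {BCDEF}.
This closure contains every attribute of R1, so R1 ∩ R2 → R1. The join is lossless.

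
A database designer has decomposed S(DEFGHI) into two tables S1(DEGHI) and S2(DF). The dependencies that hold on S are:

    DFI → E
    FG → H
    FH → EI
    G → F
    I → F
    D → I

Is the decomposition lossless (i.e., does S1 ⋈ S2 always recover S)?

Common attributes: S1 ∩ S2 = {D}.
Closure of {D}: D → I applies, adding I; I → F applies, adding F; DFI → E applies, adding E. So (D)⁺ = {DEFI}.
This closure contains every attribute of S2, so S1 ∩ S2 → S2. The join is lossless.

Yes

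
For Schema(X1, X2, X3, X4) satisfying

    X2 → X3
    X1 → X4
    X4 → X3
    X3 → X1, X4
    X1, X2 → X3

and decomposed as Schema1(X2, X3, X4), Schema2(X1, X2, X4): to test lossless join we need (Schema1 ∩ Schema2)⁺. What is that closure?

Schema1 ∩ Schema2 = {X2, X4}.
X2 → X3 applies, adding X3
X3 → X1, X4 applies, adding X1
Closure: {X1, X2, X3, X4}.

X1, X2, X3, X4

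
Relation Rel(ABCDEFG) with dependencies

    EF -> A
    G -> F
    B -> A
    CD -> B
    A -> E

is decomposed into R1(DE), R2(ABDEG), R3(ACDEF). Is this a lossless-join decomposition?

No

Chase test. Columns are ABCDEFG; row i has aⱼ where attribute j ∈ Ri, else bᵢⱼ.
Initial tableau (one row per fragment):
  row 1: b11 b12 b13 a4 a5 b16 b17
  row 2: a1 a2 b23 a4 a5 b26 a7
  row 3: a1 b32 a3 a4 a5 a6 b37
No row becomes fully distinguished — the join is lossy.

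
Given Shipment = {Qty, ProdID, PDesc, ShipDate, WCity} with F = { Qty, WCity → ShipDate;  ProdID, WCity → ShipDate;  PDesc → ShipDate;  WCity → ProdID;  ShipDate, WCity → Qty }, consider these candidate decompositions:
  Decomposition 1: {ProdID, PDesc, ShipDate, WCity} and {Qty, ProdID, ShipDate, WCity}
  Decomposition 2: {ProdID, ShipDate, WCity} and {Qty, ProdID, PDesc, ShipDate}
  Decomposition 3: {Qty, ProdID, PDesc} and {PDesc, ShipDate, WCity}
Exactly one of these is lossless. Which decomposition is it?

Decomposition 1: common = {ProdID, ShipDate, WCity}, closure = {Qty, ProdID, ShipDate, WCity} → lossless.
Decomposition 2: common = {ProdID, ShipDate}, closure = {ProdID, ShipDate} → lossy.
Decomposition 3: common = {PDesc}, closure = {PDesc, ShipDate} → lossy.

Decomposition 1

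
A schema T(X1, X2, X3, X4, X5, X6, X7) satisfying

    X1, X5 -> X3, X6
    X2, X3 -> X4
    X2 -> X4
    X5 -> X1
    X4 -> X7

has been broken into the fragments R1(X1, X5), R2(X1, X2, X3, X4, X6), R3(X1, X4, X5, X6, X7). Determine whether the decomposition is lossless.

Chase test. Columns are X1, X2, X3, X4, X5, X6, X7; row i has aⱼ where attribute j ∈ Ri, else bᵢⱼ.
Initial tableau (one row per fragment):
  row 1: a1 b12 b13 b14 a5 b16 b17
  row 2: a1 a2 a3 a4 b25 a6 b27
  row 3: a1 b32 b33 a4 a5 a6 a7
Rows 1 and 3 agree on X1, X5; apply X1, X5→X3, X6 and equate their X3, X6 entries.
Rows 2 and 3 agree on X4; apply X4→X7 and equate their X7 entries.
No row becomes fully distinguished — the join is lossy.

No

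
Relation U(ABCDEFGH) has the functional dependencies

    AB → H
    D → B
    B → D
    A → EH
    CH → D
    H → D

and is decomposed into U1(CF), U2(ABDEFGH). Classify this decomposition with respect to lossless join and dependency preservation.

Lossless test: (F)⁺ = {F}, which is a superkey of neither fragment — lossy.
Dependency preservation: CH → D is not contained in any single fragment, but the restricted closure of its left-hand side across the fragments still reaches the right-hand side; the remaining FDs each lie inside some fragment. All dependencies are preserved.

lossy but dependency-preserving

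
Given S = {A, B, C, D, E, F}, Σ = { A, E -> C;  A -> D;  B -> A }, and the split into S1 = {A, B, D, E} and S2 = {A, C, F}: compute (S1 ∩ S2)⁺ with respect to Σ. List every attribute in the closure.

S1 ∩ S2 = {A}.
A → D applies, adding D
Closure: {A, D}.

A, D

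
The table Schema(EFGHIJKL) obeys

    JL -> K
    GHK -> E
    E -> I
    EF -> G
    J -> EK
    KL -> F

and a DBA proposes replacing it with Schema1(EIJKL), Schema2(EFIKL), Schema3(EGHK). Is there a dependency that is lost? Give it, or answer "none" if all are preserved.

EF -> G

Check EF → G: no single fragment contains all of {EFG}, and the restricted closure of {EF} across the fragments never reaches {G}.
JL → K is preserved.
GHK → E is preserved.
E → I is preserved.
J → EK is preserved.
KL → F is preserved.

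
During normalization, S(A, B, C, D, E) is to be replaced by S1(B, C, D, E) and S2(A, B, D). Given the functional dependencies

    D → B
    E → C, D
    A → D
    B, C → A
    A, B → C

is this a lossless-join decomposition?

No

Common attributes: S1 ∩ S2 = {B, D}.
No dependency enlarges {B, D}, so (B, D)⁺ = {B, D}.
The closure contains neither all of S1 = {B, C, D, E} nor all of S2 = {A, B, D}, so the common attributes are not a superkey of either fragment. The join is lossy.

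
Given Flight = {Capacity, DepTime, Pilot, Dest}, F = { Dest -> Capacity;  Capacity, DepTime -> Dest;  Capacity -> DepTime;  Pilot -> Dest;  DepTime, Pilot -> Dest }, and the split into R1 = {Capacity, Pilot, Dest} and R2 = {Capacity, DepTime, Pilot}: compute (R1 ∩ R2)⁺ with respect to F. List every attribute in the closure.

R1 ∩ R2 = {Capacity, Pilot}.
Capacity → DepTime applies, adding DepTime
Pilot → Dest applies, adding Dest
Closure: {Capacity, DepTime, Pilot, Dest}.

Capacity, DepTime, Pilot, Dest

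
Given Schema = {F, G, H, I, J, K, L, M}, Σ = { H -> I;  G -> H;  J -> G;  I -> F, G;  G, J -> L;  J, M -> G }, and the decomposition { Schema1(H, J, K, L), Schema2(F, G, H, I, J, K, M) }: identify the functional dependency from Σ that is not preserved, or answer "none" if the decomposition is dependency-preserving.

none

H → I lies within Schema2.
G → H lies within Schema2.
J → G lies within Schema2.
I → F, G lies within Schema2.
G, J → L: restricted closure across fragments reaches L.
J, M → G lies within Schema2.
Every dependency is enforceable on the fragments, so the decomposition is dependency-preserving.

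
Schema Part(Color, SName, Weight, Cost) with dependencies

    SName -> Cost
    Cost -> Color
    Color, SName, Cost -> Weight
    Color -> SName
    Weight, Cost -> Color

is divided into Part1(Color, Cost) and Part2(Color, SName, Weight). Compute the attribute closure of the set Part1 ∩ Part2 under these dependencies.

Color, SName, Weight, Cost

Part1 ∩ Part2 = {Color}.
Color → SName applies, adding SName
SName → Cost applies, adding Cost
Color, SName, Cost → Weight applies, adding Weight
Closure: {Color, SName, Weight, Cost}.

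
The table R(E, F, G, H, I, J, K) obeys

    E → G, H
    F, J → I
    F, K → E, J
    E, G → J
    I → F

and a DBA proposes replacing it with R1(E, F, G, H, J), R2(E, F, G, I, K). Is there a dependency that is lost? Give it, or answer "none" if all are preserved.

Check F, J → I: no single fragment contains all of {F, I, J}, and the restricted closure of {F, J} across the fragments never reaches {I}.
E → G, H is preserved.
F, K → E, J is preserved.
E, G → J is preserved.
I → F is preserved.

F, J → I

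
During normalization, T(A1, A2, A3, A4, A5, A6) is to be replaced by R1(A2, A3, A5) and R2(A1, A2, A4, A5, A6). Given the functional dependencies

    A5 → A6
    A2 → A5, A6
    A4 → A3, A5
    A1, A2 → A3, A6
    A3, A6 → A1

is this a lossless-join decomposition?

No

Common attributes: R1 ∩ R2 = {A2, A5}.
Closure of {A2, A5}: A5 → A6 applies, adding A6. So (A2, A5)⁺ = {A2, A5, A6}.
The closure contains neither all of R1 = {A2, A3, A5} nor all of R2 = {A1, A2, A4, A5, A6}, so the common attributes are not a superkey of either fragment. The join is lossy.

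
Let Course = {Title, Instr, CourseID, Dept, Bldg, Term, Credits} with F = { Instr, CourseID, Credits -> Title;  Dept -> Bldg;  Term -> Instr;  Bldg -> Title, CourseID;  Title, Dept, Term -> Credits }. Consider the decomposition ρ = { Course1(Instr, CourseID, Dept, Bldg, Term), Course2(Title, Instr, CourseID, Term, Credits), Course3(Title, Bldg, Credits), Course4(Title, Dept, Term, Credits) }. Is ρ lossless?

Chase test. Columns are Title, Instr, CourseID, Dept, Bldg, Term, Credits; row i has aⱼ where attribute j ∈ Coursei, else bᵢⱼ.
Initial tableau (one row per fragment):
  row 1: b11 a2 a3 a4 a5 a6 b17
  row 2: a1 a2 a3 b24 b25 a6 a7
  row 3: a1 b32 b33 b34 a5 b36 a7
  row 4: a1 b42 b43 a4 b45 a6 a7
Rows 1 and 4 agree on Dept; apply Dept→Bldg and equate their Bldg entries.
Rows 1 and 4 agree on Term; apply Term→Instr and equate their Instr entries.
Rows 1 and 3 agree on Bldg; apply Bldg→Title, CourseID and equate their Title, CourseID entries.
Rows 1 and 4 agree on Bldg; apply Bldg→Title, CourseID and equate their Title, CourseID entries.
Rows 1 and 4 agree on Title, Dept, Term; apply Title, Dept, Term→Credits and equate their Credits entries.
Row 1 is now all distinguished symbols — the join is lossless.

Yes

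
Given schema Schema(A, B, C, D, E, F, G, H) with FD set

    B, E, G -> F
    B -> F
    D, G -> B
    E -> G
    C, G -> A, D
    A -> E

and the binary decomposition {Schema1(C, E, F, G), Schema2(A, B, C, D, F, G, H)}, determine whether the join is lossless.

Yes

Common attributes: Schema1 ∩ Schema2 = {C, F, G}.
Closure of {C, F, G}: C, G → A, D applies, adding A, D; A → E applies, adding E; D, G → B applies, adding B. So (C, F, G)⁺ = {A, B, C, D, E, F, G}.
This closure contains every attribute of Schema1, so Schema1 ∩ Schema2 → Schema1. The join is lossless.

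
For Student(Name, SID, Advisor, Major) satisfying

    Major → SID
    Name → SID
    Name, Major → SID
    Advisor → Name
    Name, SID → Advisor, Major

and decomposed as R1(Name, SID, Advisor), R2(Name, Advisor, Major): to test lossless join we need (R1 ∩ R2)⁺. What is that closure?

R1 ∩ R2 = {Name, Advisor}.
Name → SID applies, adding SID
Name, SID → Advisor, Major applies, adding Major
Closure: {Name, SID, Advisor, Major}.

Name, SID, Advisor, Major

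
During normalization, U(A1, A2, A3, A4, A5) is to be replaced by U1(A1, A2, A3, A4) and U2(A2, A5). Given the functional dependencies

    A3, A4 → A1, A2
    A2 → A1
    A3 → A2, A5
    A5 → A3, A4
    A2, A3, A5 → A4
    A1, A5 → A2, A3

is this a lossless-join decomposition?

No

Common attributes: U1 ∩ U2 = {A2}.
Closure of {A2}: A2 → A1 applies, adding A1. So (A2)⁺ = {A1, A2}.
The closure contains neither all of U1 = {A1, A2, A3, A4} nor all of U2 = {A2, A5}, so the common attributes are not a superkey of either fragment. The join is lossy.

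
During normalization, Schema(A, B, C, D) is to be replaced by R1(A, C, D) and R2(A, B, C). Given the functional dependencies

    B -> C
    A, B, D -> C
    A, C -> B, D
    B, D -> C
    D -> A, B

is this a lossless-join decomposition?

Yes

Common attributes: R1 ∩ R2 = {A, C}.
Closure of {A, C}: A, C → B, D applies, adding B, D. So (A, C)⁺ = {A, B, C, D}.
This closure contains every attribute of R1, so R1 ∩ R2 → R1. The join is lossless.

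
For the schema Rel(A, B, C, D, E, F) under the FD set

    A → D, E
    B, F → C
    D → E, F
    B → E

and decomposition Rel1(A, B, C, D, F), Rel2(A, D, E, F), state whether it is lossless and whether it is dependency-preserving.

lossless but not dependency-preserving

Lossless test: (A, D, F)⁺ = {A, D, E, F}, which contains all of one fragment — lossless.
Dependency preservation: the restricted closure of {B} across the fragments never reaches {E}, so B → E cannot be enforced without a join — not preserved.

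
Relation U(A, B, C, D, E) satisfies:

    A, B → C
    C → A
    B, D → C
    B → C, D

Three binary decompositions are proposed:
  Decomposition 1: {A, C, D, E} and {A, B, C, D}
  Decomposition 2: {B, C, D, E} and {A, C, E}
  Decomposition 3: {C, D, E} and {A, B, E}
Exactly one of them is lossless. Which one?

Decomposition 2

Decomposition 1: common = {A, C, D}, closure = {A, C, D} → lossy.
Decomposition 2: common = {C, E}, closure = {A, C, E} → lossless.
Decomposition 3: common = {E}, closure = {E} → lossy.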